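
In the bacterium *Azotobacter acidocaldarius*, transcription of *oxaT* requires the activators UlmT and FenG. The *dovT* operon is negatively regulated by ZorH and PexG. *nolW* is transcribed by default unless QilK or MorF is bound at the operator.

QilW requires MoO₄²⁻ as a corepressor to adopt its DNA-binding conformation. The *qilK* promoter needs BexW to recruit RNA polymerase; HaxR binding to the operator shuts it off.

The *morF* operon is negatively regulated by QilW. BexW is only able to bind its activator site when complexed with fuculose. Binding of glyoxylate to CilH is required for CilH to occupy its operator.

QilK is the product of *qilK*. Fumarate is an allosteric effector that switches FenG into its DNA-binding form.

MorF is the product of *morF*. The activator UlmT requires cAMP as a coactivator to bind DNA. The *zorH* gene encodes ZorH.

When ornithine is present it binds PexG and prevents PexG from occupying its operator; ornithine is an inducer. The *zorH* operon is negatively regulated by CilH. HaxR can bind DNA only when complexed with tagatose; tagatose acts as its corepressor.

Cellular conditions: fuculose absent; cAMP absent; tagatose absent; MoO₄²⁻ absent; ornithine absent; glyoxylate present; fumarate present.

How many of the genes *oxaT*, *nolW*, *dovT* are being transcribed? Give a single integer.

cAMP is absent, so UlmT is inactive.
Fumarate is present, so FenG is active.
Required activator UlmT is absent, so *oxaT* is not transcribed.
→ *oxaT* is OFF.
Tagatose is absent, so HaxR is inactive.
Fuculose is absent, so BexW is inactive.
Required activator BexW is absent, so *qilK* is not transcribed.
So QilK is not produced.
MoO₄²⁻ is absent, so QilW is inactive.
With no repressor bound, *morF* is transcribed.
So MorF is produced and active.
With repressor MorF bound, *nolW* is not transcribed.
→ *nolW* is OFF.
Glyoxylate is present, so CilH is active.
With repressor CilH bound, *zorH* is not transcribed.
So ZorH is not produced.
Ornithine is absent, so PexG is active.
With repressor PexG bound, *dovT* is not transcribed.
→ *dovT* is OFF.
0 of the 3 genes are transcribed.

0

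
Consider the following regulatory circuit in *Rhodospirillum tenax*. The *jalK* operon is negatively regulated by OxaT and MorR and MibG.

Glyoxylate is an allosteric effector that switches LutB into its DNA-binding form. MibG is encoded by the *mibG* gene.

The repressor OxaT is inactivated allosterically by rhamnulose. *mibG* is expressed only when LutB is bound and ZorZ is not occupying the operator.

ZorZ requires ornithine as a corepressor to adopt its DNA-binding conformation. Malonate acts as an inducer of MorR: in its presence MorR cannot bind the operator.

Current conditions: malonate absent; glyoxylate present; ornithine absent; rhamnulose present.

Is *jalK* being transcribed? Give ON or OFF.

OFF

Rhamnulose is present, so OxaT is inactive.
Malonate is absent, so MorR is active.
Ornithine is absent, so ZorZ is inactive.
Glyoxylate is present, so LutB is active.
No repressor is bound and LutB is active, so *mibG* is transcribed.
So MibG is produced and active.
With repressor MorR bound, *jalK* is not transcribed.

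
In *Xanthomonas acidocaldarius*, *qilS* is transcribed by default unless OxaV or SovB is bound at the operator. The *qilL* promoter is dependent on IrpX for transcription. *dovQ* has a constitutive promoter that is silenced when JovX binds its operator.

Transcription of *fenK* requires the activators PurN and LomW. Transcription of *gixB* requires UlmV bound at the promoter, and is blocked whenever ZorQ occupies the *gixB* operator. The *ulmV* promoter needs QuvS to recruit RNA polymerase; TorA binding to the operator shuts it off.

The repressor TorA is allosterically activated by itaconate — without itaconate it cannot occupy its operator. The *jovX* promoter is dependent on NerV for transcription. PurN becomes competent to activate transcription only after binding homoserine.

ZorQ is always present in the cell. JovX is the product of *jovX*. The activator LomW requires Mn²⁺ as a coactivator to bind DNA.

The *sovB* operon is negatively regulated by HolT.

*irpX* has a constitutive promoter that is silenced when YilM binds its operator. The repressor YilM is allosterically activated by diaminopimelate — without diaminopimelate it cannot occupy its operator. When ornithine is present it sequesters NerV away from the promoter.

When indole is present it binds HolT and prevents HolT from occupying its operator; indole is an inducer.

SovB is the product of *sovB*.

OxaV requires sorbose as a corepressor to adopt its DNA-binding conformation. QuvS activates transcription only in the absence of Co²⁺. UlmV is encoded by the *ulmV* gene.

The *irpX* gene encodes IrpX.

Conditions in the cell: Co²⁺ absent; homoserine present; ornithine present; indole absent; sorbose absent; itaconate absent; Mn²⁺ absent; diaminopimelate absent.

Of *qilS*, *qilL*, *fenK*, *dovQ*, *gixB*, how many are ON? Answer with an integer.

Sorbose is absent, so OxaV is inactive.
Indole is absent, so HolT is active.
With repressor HolT bound, *sovB* is not transcribed.
So SovB is not produced.
With no repressor bound, *qilS* is transcribed.
→ *qilS* is ON.
Diaminopimelate is absent, so YilM is inactive.
With no repressor bound, *irpX* is transcribed.
So IrpX is produced and active.
No repressor is bound and IrpX is active, so *qilL* is transcribed.
→ *qilL* is ON.
Homoserine is present, so PurN is active.
Mn²⁺ is absent, so LomW is inactive.
Required activator LomW is absent, so *fenK* is not transcribed.
→ *fenK* is OFF.
Ornithine is present, so NerV is inactive.
Required activator NerV is absent, so *jovX* is not transcribed.
So JovX is not produced.
With no repressor bound, *dovQ* is transcribed.
→ *dovQ* is ON.
Co²⁺ is absent, so QuvS is active.
Itaconate is absent, so TorA is inactive.
No repressor is bound and QuvS is active, so *ulmV* is transcribed.
So UlmV is produced and active.
ZorQ is produced constitutively and is active.
With repressor ZorQ bound, *gixB* is not transcribed.
→ *gixB* is OFF.
3 of the 5 genes are transcribed.

3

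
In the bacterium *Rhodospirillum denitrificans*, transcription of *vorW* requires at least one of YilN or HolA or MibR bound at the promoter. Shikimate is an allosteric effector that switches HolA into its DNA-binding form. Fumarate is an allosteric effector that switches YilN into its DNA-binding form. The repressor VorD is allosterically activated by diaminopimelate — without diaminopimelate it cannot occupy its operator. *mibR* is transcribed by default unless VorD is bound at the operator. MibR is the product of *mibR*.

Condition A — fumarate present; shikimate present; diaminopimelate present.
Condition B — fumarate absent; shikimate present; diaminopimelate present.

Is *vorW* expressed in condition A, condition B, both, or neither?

Condition A:
Fumarate is present, so YilN is active.
Shikimate is present, so HolA is active.
Diaminopimelate is present, so VorD is active.
With repressor VorD bound, *mibR* is not transcribed.
So MibR is not produced.
Activator YilN is present, so *vorW* is transcribed.
→ *vorW* is ON in A.
Condition B:
Fumarate is absent, so YilN is inactive.
Shikimate is present, so HolA is active.
Diaminopimelate is present, so VorD is active.
With repressor VorD bound, *mibR* is not transcribed.
So MibR is not produced.
Activator HolA is present, so *vorW* is transcribed.
→ *vorW* is ON in B.

both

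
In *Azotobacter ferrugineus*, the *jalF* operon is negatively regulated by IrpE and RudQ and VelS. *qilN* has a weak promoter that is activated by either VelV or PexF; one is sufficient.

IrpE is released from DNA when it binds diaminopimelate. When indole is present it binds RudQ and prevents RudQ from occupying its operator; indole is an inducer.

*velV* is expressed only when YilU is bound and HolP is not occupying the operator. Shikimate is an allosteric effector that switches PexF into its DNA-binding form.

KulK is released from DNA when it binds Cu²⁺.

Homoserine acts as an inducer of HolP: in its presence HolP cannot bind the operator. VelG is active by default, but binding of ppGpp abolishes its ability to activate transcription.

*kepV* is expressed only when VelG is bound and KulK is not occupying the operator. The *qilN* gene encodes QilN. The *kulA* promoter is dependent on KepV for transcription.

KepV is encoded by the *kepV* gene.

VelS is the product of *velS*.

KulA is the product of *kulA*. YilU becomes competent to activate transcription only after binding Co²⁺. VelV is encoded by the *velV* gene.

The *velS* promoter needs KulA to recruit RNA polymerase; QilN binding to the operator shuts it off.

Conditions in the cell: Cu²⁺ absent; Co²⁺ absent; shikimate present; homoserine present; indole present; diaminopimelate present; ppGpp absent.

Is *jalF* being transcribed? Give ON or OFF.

ON

Diaminopimelate is present, so IrpE is inactive.
Indole is present, so RudQ is inactive.
Homoserine is present, so HolP is inactive.
Co²⁺ is absent, so YilU is inactive.
Required activator YilU is absent, so *velV* is not transcribed.
So VelV is not produced.
Shikimate is present, so PexF is active.
Activator PexF is present, so *qilN* is transcribed.
So QilN is produced and active.
ppGpp is absent, so VelG is active.
Cu²⁺ is absent, so KulK is active.
With repressor KulK bound, *kepV* is not transcribed.
So KepV is not produced.
Required activator KepV is absent, so *kulA* is not transcribed.
So KulA is not produced.
With repressor QilN bound, *velS* is not transcribed.
So VelS is not produced.
With no repressor bound, *jalF* is transcribed.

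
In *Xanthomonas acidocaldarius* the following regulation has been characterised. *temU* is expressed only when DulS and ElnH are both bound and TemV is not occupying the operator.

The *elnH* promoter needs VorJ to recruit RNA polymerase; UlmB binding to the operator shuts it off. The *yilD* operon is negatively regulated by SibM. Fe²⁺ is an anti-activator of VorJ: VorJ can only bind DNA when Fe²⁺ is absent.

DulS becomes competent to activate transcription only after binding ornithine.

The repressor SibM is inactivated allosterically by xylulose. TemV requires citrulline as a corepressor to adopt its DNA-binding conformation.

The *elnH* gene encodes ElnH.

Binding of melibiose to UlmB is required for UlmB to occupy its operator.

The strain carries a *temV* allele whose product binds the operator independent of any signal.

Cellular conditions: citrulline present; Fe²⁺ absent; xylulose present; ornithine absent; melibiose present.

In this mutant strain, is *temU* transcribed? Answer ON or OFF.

TemV is constitutively active in this strain.
Ornithine is absent, so DulS is inactive.
Fe²⁺ is absent, so VorJ is active.
Melibiose is present, so UlmB is active.
With repressor UlmB bound, *elnH* is not transcribed.
So ElnH is not produced.
With repressor TemV bound, *temU* is not transcribed.

OFF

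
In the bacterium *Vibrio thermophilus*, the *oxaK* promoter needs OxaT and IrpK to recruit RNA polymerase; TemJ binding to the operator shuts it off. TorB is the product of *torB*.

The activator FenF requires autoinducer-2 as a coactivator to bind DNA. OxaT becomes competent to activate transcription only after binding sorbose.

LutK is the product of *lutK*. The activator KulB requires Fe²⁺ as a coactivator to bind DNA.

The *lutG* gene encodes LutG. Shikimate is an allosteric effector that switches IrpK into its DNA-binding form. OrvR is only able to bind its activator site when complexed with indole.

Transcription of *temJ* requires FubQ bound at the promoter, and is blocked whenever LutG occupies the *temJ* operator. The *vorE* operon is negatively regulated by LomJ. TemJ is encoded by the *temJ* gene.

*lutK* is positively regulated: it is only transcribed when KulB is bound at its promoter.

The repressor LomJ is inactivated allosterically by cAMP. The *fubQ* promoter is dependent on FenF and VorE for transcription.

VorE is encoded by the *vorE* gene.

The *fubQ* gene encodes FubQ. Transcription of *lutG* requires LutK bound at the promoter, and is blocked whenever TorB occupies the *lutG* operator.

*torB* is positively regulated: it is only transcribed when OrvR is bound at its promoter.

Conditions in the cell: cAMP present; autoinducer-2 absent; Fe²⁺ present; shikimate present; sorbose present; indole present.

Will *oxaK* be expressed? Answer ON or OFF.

ON

Indole is present, so OrvR is active.
No repressor is bound and OrvR is active, so *torB* is transcribed.
So TorB is produced and active.
Fe²⁺ is present, so KulB is active.
No repressor is bound and KulB is active, so *lutK* is transcribed.
So LutK is produced and active.
With repressor TorB bound, *lutG* is not transcribed.
So LutG is not produced.
Autoinducer-2 is absent, so FenF is inactive.
cAMP is present, so LomJ is inactive.
With no repressor bound, *vorE* is transcribed.
So VorE is produced and active.
Required activator FenF is absent, so *fubQ* is not transcribed.
So FubQ is not produced.
Required activator FubQ is absent, so *temJ* is not transcribed.
So TemJ is not produced.
Sorbose is present, so OxaT is active.
Shikimate is present, so IrpK is active.
No repressor is bound and OxaT and IrpK are active, so *oxaK* is transcribed.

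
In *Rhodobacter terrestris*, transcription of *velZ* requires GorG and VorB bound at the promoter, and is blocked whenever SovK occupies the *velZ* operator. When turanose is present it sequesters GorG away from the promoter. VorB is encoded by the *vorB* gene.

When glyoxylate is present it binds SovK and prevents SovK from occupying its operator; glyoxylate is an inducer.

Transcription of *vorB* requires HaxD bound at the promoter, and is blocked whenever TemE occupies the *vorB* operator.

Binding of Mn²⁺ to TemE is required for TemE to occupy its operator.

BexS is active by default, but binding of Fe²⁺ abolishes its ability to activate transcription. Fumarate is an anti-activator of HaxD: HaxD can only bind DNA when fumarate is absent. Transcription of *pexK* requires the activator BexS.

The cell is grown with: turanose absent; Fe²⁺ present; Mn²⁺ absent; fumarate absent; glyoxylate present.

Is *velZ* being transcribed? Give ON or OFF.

ON

Glyoxylate is present, so SovK is inactive.
Turanose is absent, so GorG is active.
Mn²⁺ is absent, so TemE is inactive.
Fumarate is absent, so HaxD is active.
No repressor is bound and HaxD is active, so *vorB* is transcribed.
So VorB is produced and active.
No repressor is bound and GorG and VorB are active, so *velZ* is transcribed.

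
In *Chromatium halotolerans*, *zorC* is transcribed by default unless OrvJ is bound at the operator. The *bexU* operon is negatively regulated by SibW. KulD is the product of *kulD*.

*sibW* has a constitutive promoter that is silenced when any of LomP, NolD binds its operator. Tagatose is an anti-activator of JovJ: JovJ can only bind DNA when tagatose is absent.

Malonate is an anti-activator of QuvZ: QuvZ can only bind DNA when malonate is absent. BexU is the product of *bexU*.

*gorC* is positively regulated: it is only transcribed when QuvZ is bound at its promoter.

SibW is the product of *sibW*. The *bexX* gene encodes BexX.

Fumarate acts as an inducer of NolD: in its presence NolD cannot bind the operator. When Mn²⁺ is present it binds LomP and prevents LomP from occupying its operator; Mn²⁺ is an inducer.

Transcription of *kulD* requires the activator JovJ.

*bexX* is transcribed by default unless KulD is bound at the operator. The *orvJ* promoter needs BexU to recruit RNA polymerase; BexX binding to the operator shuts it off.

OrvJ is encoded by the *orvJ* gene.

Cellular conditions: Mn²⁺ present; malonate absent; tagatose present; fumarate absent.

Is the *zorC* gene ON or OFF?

ON

Mn²⁺ is present, so LomP is inactive.
Fumarate is absent, so NolD is active.
With repressor NolD bound, *sibW* is not transcribed.
So SibW is not produced.
With no repressor bound, *bexU* is transcribed.
So BexU is produced and active.
Tagatose is present, so JovJ is inactive.
Required activator JovJ is absent, so *kulD* is not transcribed.
So KulD is not produced.
With no repressor bound, *bexX* is transcribed.
So BexX is produced and active.
With repressor BexX bound, *orvJ* is not transcribed.
So OrvJ is not produced.
With no repressor bound, *zorC* is transcribed.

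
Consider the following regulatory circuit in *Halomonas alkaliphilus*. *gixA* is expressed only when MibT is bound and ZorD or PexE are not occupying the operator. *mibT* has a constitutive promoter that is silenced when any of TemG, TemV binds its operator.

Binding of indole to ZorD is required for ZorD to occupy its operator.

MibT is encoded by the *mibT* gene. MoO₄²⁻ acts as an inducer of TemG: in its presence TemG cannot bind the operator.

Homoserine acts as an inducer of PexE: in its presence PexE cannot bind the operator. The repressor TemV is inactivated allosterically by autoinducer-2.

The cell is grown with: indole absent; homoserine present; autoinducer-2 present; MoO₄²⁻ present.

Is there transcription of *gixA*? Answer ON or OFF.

MoO₄²⁻ is present, so TemG is inactive.
Autoinducer-2 is present, so TemV is inactive.
With no repressor bound, *mibT* is transcribed.
So MibT is produced and active.
Indole is absent, so ZorD is inactive.
Homoserine is present, so PexE is inactive.
No repressor is bound and MibT is active, so *gixA* is transcribed.

ON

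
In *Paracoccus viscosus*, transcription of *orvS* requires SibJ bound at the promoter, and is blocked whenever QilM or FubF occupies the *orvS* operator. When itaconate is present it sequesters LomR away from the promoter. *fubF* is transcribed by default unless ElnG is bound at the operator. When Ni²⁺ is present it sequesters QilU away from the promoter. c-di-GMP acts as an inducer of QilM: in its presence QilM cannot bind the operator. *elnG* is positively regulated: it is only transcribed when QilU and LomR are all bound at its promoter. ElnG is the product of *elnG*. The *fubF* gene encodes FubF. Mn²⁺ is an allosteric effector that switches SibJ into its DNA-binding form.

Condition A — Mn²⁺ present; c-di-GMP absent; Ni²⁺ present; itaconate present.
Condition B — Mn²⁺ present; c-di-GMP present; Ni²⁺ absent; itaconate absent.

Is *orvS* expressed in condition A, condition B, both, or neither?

Condition A:
Mn²⁺ is present, so SibJ is active.
c-di-GMP is absent, so QilM is active.
Ni²⁺ is present, so QilU is inactive.
Itaconate is present, so LomR is inactive.
Required activator QilU is absent, so *elnG* is not transcribed.
So ElnG is not produced.
With no repressor bound, *fubF* is transcribed.
So FubF is produced and active.
With repressor QilM bound, *orvS* is not transcribed.
→ *orvS* is OFF in A.
Condition B:
Mn²⁺ is present, so SibJ is active.
c-di-GMP is present, so QilM is inactive.
Ni²⁺ is absent, so QilU is active.
Itaconate is absent, so LomR is active.
No repressor is bound and QilU and LomR are active, so *elnG* is transcribed.
So ElnG is produced and active.
With repressor ElnG bound, *fubF* is not transcribed.
So FubF is not produced.
No repressor is bound and SibJ is active, so *orvS* is transcribed.
→ *orvS* is ON in B.

B only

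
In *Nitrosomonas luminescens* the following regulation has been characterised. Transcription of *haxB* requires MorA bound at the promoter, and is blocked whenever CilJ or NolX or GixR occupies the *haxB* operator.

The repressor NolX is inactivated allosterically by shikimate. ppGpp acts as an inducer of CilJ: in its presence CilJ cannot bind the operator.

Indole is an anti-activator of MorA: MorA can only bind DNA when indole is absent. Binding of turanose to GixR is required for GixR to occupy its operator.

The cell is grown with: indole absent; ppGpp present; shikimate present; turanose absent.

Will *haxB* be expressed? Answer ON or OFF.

ON

ppGpp is present, so CilJ is inactive.
Shikimate is present, so NolX is inactive.
Turanose is absent, so GixR is inactive.
Indole is absent, so MorA is active.
No repressor is bound and MorA is active, so *haxB* is transcribed.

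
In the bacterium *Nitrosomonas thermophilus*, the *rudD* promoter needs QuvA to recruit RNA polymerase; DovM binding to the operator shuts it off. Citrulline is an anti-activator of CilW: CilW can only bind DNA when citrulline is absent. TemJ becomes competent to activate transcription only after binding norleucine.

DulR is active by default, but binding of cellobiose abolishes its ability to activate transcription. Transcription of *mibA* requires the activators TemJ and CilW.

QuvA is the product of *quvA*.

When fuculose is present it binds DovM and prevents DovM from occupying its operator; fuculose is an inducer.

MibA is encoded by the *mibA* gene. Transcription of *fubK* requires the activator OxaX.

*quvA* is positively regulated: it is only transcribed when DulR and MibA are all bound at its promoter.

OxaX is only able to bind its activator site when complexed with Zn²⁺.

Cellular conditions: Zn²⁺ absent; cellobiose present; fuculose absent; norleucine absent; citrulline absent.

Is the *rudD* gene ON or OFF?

Cellobiose is present, so DulR is inactive.
Norleucine is absent, so TemJ is inactive.
Citrulline is absent, so CilW is active.
Required activator TemJ is absent, so *mibA* is not transcribed.
So MibA is not produced.
Required activator DulR is absent, so *quvA* is not transcribed.
So QuvA is not produced.
Fuculose is absent, so DovM is active.
With repressor DovM bound, *rudD* is not transcribed.

OFF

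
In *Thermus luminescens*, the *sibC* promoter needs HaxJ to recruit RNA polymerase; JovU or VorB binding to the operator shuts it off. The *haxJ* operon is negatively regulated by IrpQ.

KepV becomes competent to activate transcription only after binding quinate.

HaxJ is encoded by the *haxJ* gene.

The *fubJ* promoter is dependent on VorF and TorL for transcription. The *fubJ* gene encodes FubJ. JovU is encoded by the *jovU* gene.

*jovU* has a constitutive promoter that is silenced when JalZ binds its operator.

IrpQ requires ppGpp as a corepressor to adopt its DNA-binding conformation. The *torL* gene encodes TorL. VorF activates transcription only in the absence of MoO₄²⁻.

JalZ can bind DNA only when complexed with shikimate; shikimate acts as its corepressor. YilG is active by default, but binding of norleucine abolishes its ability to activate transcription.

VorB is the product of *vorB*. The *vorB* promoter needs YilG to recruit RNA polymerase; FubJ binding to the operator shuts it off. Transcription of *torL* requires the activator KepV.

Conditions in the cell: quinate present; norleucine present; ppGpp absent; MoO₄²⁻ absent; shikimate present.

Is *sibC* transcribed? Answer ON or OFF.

ppGpp is absent, so IrpQ is inactive.
With no repressor bound, *haxJ* is transcribed.
So HaxJ is produced and active.
Shikimate is present, so JalZ is active.
With repressor JalZ bound, *jovU* is not transcribed.
So JovU is not produced.
Norleucine is present, so YilG is inactive.
MoO₄²⁻ is absent, so VorF is active.
Quinate is present, so KepV is active.
No repressor is bound and KepV is active, so *torL* is transcribed.
So TorL is produced and active.
No repressor is bound and VorF and TorL are active, so *fubJ* is transcribed.
So FubJ is produced and active.
With repressor FubJ bound, *vorB* is not transcribed.
So VorB is not produced.
No repressor is bound and HaxJ is active, so *sibC* is transcribed.

ON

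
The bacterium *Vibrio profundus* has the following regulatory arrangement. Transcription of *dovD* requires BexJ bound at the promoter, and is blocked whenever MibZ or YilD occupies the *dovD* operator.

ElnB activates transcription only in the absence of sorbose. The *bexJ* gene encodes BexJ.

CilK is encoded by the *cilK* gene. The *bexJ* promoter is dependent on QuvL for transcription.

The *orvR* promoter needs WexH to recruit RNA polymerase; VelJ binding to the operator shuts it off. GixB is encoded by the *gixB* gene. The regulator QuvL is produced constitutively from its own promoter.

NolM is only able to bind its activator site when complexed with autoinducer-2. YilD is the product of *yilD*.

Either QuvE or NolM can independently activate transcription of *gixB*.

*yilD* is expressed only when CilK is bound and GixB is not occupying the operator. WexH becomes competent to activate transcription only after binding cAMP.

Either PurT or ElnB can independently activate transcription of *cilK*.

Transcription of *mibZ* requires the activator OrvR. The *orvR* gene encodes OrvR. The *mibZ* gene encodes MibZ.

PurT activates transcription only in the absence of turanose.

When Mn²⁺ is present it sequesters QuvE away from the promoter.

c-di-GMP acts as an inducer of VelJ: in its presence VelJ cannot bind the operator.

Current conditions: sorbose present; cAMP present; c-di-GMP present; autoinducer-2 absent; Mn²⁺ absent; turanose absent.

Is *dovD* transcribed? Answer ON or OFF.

OFF

QuvL is produced constitutively and is active.
No repressor is bound and QuvL is active, so *bexJ* is transcribed.
So BexJ is produced and active.
c-di-GMP is present, so VelJ is inactive.
cAMP is present, so WexH is active.
No repressor is bound and WexH is active, so *orvR* is transcribed.
So OrvR is produced and active.
No repressor is bound and OrvR is active, so *mibZ* is transcribed.
So MibZ is produced and active.
Turanose is absent, so PurT is active.
Sorbose is present, so ElnB is inactive.
Activator PurT is present, so *cilK* is transcribed.
So CilK is produced and active.
Mn²⁺ is absent, so QuvE is active.
Autoinducer-2 is absent, so NolM is inactive.
Activator QuvE is present, so *gixB* is transcribed.
So GixB is produced and active.
With repressor GixB bound, *yilD* is not transcribed.
So YilD is not produced.
With repressor MibZ bound, *dovD* is not transcribed.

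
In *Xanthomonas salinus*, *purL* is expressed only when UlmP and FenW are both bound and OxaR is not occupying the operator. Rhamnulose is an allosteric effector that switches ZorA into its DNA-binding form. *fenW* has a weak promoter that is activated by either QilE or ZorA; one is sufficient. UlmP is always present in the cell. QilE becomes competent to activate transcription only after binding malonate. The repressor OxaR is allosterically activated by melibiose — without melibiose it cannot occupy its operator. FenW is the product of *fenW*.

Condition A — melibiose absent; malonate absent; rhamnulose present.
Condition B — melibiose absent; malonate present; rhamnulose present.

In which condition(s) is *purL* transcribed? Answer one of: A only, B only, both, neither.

Condition A:
UlmP is produced constitutively and is active.
Melibiose is absent, so OxaR is inactive.
Malonate is absent, so QilE is inactive.
Rhamnulose is present, so ZorA is active.
Activator ZorA is present, so *fenW* is transcribed.
So FenW is produced and active.
No repressor is bound and UlmP and FenW are active, so *purL* is transcribed.
→ *purL* is ON in A.
Condition B:
UlmP is produced constitutively and is active.
Melibiose is absent, so OxaR is inactive.
Malonate is present, so QilE is active.
Rhamnulose is present, so ZorA is active.
Activator QilE is present, so *fenW* is transcribed.
So FenW is produced and active.
No repressor is bound and UlmP and FenW are active, so *purL* is transcribed.
→ *purL* is ON in B.

both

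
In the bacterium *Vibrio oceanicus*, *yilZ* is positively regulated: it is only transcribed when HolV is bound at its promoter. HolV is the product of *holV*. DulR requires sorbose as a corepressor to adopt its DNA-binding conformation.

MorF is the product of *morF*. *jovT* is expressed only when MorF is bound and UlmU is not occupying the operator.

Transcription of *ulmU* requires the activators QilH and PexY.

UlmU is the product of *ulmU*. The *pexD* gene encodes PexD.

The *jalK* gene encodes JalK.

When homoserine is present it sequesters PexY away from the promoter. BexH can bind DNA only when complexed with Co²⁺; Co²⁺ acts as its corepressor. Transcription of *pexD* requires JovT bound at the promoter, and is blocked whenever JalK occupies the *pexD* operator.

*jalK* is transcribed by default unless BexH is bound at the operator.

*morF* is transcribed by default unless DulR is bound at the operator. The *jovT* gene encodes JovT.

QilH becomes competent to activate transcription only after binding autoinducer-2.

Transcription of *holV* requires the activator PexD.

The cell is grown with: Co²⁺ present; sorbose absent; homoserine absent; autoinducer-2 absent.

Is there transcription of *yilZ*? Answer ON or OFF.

Sorbose is absent, so DulR is inactive.
With no repressor bound, *morF* is transcribed.
So MorF is produced and active.
Autoinducer-2 is absent, so QilH is inactive.
Homoserine is absent, so PexY is active.
Required activator QilH is absent, so *ulmU* is not transcribed.
So UlmU is not produced.
No repressor is bound and MorF is active, so *jovT* is transcribed.
So JovT is produced and active.
Co²⁺ is present, so BexH is active.
With repressor BexH bound, *jalK* is not transcribed.
So JalK is not produced.
No repressor is bound and JovT is active, so *pexD* is transcribed.
So PexD is produced and active.
No repressor is bound and PexD is active, so *holV* is transcribed.
So HolV is produced and active.
No repressor is bound and HolV is active, so *yilZ* is transcribed.

ON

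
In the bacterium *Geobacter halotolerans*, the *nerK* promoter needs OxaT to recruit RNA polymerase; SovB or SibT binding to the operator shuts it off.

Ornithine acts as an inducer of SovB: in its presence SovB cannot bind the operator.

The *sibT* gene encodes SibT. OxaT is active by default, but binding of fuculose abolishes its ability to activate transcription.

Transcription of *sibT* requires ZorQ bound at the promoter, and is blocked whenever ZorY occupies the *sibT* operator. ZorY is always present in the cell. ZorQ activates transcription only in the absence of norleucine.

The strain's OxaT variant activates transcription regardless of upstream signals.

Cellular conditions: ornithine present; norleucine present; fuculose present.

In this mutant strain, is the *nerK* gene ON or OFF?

OxaT is constitutively active in this strain.
Ornithine is present, so SovB is inactive.
ZorY is produced constitutively and is active.
Norleucine is present, so ZorQ is inactive.
With repressor ZorY bound, *sibT* is not transcribed.
So SibT is not produced.
No repressor is bound and OxaT is active, so *nerK* is transcribed.

ON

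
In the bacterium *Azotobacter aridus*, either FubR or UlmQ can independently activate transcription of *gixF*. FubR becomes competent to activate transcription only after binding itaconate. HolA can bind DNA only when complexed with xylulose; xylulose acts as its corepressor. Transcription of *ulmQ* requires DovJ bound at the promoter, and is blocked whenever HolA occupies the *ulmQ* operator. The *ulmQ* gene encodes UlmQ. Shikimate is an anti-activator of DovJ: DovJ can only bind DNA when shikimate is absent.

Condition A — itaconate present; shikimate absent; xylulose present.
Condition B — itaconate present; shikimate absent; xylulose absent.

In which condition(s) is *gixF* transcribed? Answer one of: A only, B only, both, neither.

both

Condition A:
Itaconate is present, so FubR is active.
Shikimate is absent, so DovJ is active.
Xylulose is present, so HolA is active.
With repressor HolA bound, *ulmQ* is not transcribed.
So UlmQ is not produced.
Activator FubR is present, so *gixF* is transcribed.
→ *gixF* is ON in A.
Condition B:
Itaconate is present, so FubR is active.
Shikimate is absent, so DovJ is active.
Xylulose is absent, so HolA is inactive.
No repressor is bound and DovJ is active, so *ulmQ* is transcribed.
So UlmQ is produced and active.
Activator FubR is present, so *gixF* is transcribed.
→ *gixF* is ON in B.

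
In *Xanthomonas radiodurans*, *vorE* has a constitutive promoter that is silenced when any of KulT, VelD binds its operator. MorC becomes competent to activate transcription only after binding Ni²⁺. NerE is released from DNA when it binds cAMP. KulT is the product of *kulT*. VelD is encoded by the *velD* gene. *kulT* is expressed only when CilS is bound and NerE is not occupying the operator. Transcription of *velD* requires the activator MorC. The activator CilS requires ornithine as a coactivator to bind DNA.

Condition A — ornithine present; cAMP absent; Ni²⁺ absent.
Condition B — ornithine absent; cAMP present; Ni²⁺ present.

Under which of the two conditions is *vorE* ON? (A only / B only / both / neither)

Condition A:
Ornithine is present, so CilS is active.
cAMP is absent, so NerE is active.
With repressor NerE bound, *kulT* is not transcribed.
So KulT is not produced.
Ni²⁺ is absent, so MorC is inactive.
Required activator MorC is absent, so *velD* is not transcribed.
So VelD is not produced.
With no repressor bound, *vorE* is transcribed.
→ *vorE* is ON in A.
Condition B:
Ornithine is absent, so CilS is inactive.
cAMP is present, so NerE is inactive.
Required activator CilS is absent, so *kulT* is not transcribed.
So KulT is not produced.
Ni²⁺ is present, so MorC is active.
No repressor is bound and MorC is active, so *velD* is transcribed.
So VelD is produced and active.
With repressor VelD bound, *vorE* is not transcribed.
→ *vorE* is OFF in B.

A only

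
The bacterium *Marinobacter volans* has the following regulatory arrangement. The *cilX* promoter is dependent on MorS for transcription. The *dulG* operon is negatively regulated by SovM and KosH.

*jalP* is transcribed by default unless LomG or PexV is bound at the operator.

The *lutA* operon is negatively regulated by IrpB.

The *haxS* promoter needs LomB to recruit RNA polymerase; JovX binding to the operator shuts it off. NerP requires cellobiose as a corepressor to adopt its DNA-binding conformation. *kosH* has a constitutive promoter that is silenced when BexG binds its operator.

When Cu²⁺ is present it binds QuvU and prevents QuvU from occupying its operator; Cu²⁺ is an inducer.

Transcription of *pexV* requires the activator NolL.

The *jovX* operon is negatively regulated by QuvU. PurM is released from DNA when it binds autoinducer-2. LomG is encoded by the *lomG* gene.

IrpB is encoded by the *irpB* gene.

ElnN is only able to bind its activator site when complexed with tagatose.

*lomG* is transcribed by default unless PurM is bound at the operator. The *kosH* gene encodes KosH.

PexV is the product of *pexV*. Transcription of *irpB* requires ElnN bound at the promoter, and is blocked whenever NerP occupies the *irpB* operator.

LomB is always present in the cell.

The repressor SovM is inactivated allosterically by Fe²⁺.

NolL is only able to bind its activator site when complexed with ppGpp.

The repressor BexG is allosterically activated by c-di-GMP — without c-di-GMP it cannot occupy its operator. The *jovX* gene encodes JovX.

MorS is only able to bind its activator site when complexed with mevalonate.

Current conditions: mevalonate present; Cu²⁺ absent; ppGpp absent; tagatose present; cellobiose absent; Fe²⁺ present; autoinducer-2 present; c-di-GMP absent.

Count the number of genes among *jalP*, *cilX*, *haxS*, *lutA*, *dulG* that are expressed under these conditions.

Autoinducer-2 is present, so PurM is inactive.
With no repressor bound, *lomG* is transcribed.
So LomG is produced and active.
ppGpp is absent, so NolL is inactive.
Required activator NolL is absent, so *pexV* is not transcribed.
So PexV is not produced.
With repressor LomG bound, *jalP* is not transcribed.
→ *jalP* is OFF.
Mevalonate is present, so MorS is active.
No repressor is bound and MorS is active, so *cilX* is transcribed.
→ *cilX* is ON.
LomB is produced constitutively and is active.
Cu²⁺ is absent, so QuvU is active.
With repressor QuvU bound, *jovX* is not transcribed.
So JovX is not produced.
No repressor is bound and LomB is active, so *haxS* is transcribed.
→ *haxS* is ON.
Cellobiose is absent, so NerP is inactive.
Tagatose is present, so ElnN is active.
No repressor is bound and ElnN is active, so *irpB* is transcribed.
So IrpB is produced and active.
With repressor IrpB bound, *lutA* is not transcribed.
→ *lutA* is OFF.
Fe²⁺ is present, so SovM is inactive.
c-di-GMP is absent, so BexG is inactive.
With no repressor bound, *kosH* is transcribed.
So KosH is produced and active.
With repressor KosH bound, *dulG* is not transcribed.
→ *dulG* is OFF.
2 of the 5 genes are transcribed.

2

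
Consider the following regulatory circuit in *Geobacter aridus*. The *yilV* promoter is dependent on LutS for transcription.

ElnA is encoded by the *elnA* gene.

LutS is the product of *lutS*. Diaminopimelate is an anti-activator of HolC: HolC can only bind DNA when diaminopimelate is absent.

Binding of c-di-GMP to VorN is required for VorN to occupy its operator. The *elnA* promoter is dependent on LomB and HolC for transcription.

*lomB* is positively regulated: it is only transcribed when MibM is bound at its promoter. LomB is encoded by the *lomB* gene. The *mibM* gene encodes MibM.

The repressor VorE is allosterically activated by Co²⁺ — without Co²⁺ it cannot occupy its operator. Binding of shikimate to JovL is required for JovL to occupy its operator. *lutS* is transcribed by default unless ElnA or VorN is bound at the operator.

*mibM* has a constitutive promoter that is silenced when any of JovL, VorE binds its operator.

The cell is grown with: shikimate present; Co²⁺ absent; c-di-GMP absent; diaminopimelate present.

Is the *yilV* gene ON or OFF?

Shikimate is present, so JovL is active.
Co²⁺ is absent, so VorE is inactive.
With repressor JovL bound, *mibM* is not transcribed.
So MibM is not produced.
Required activator MibM is absent, so *lomB* is not transcribed.
So LomB is not produced.
Diaminopimelate is present, so HolC is inactive.
Required activator LomB is absent, so *elnA* is not transcribed.
So ElnA is not produced.
c-di-GMP is absent, so VorN is inactive.
With no repressor bound, *lutS* is transcribed.
So LutS is produced and active.
No repressor is bound and LutS is active, so *yilV* is transcribed.

ON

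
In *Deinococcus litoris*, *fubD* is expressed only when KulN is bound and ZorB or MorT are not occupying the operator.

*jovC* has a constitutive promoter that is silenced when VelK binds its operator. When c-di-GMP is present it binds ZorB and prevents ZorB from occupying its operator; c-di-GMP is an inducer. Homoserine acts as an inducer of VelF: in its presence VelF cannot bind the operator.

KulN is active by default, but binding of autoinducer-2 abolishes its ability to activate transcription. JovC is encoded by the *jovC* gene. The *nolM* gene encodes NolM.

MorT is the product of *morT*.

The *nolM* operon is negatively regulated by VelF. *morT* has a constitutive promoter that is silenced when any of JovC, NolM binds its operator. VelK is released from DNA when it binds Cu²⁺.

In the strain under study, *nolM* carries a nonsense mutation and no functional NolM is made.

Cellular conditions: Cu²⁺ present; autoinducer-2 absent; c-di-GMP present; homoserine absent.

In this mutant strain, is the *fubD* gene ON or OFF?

ON

c-di-GMP is present, so ZorB is inactive.
Autoinducer-2 is absent, so KulN is active.
Cu²⁺ is present, so VelK is inactive.
With no repressor bound, *jovC* is transcribed.
So JovC is produced and active.
NolM is non-functional in this strain, so it has no effect.
With repressor JovC bound, *morT* is not transcribed.
So MorT is not produced.
No repressor is bound and KulN is active, so *fubD* is transcribed.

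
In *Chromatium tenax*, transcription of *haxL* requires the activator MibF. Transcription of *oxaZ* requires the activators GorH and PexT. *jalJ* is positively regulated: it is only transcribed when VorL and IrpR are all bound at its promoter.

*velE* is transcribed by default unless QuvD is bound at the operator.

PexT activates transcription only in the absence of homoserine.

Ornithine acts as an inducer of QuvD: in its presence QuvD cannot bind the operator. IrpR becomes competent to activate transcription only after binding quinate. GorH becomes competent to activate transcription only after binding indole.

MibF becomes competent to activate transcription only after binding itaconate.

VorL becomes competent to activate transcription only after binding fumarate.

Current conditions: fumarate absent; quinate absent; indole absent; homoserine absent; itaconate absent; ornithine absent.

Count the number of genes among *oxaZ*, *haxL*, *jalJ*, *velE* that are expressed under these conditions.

0

Indole is absent, so GorH is inactive.
Homoserine is absent, so PexT is active.
Required activator GorH is absent, so *oxaZ* is not transcribed.
→ *oxaZ* is OFF.
Itaconate is absent, so MibF is inactive.
Required activator MibF is absent, so *haxL* is not transcribed.
→ *haxL* is OFF.
Fumarate is absent, so VorL is inactive.
Quinate is absent, so IrpR is inactive.
Required activator VorL is absent, so *jalJ* is not transcribed.
→ *jalJ* is OFF.
Ornithine is absent, so QuvD is active.
With repressor QuvD bound, *velE* is not transcribed.
→ *velE* is OFF.
0 of the 4 genes are transcribed.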